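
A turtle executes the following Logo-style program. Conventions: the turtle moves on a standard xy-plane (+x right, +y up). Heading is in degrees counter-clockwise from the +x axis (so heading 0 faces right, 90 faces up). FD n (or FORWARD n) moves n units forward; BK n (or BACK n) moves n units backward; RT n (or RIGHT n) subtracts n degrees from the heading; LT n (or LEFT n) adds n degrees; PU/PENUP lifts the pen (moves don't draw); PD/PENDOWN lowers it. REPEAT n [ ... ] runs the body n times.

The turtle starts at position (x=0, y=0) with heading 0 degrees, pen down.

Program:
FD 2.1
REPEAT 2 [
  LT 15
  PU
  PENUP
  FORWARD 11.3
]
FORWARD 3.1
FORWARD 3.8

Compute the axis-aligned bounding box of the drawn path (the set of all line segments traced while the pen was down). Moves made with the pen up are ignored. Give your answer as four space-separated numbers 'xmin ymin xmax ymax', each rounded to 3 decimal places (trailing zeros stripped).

Executing turtle program step by step:
Start: pos=(0,0), heading=0, pen down
FD 2.1: (0,0) -> (2.1,0) [heading=0, draw]
REPEAT 2 [
  -- iteration 1/2 --
  LT 15: heading 0 -> 15
  PU: pen up
  PU: pen up
  FD 11.3: (2.1,0) -> (13.015,2.925) [heading=15, move]
  -- iteration 2/2 --
  LT 15: heading 15 -> 30
  PU: pen up
  PU: pen up
  FD 11.3: (13.015,2.925) -> (22.801,8.575) [heading=30, move]
]
FD 3.1: (22.801,8.575) -> (25.486,10.125) [heading=30, move]
FD 3.8: (25.486,10.125) -> (28.777,12.025) [heading=30, move]
Final: pos=(28.777,12.025), heading=30, 1 segment(s) drawn

Segment endpoints: x in {0, 2.1}, y in {0}
xmin=0, ymin=0, xmax=2.1, ymax=0

Answer: 0 0 2.1 0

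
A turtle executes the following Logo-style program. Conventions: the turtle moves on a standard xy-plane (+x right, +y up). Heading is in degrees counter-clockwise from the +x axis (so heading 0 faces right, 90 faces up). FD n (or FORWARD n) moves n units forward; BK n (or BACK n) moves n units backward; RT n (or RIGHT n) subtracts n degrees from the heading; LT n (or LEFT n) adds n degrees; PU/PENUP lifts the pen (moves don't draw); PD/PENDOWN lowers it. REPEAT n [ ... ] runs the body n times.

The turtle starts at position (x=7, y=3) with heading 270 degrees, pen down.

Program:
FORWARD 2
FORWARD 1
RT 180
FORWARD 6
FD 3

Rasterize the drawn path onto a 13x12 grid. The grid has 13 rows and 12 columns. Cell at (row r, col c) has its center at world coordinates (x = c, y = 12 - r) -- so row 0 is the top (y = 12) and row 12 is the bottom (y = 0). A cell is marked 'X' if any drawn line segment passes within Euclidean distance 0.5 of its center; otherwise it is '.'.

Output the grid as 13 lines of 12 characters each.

Segment 0: (7,3) -> (7,1)
Segment 1: (7,1) -> (7,0)
Segment 2: (7,0) -> (7,6)
Segment 3: (7,6) -> (7,9)

Answer: ............
............
............
.......X....
.......X....
.......X....
.......X....
.......X....
.......X....
.......X....
.......X....
.......X....
.......X....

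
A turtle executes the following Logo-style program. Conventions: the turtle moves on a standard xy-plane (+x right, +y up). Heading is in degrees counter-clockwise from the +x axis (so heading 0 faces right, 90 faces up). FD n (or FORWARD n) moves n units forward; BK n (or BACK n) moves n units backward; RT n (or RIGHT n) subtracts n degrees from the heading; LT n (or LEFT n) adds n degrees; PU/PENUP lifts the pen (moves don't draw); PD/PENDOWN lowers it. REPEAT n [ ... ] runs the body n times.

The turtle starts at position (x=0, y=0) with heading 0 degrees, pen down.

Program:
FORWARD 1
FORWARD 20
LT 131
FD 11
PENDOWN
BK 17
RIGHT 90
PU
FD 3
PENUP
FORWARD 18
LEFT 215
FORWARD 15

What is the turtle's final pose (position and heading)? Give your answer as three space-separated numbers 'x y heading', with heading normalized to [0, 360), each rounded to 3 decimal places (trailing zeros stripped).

Answer: 37.156 -5.305 256

Derivation:
Executing turtle program step by step:
Start: pos=(0,0), heading=0, pen down
FD 1: (0,0) -> (1,0) [heading=0, draw]
FD 20: (1,0) -> (21,0) [heading=0, draw]
LT 131: heading 0 -> 131
FD 11: (21,0) -> (13.783,8.302) [heading=131, draw]
PD: pen down
BK 17: (13.783,8.302) -> (24.936,-4.528) [heading=131, draw]
RT 90: heading 131 -> 41
PU: pen up
FD 3: (24.936,-4.528) -> (27.2,-2.56) [heading=41, move]
PU: pen up
FD 18: (27.2,-2.56) -> (40.785,9.249) [heading=41, move]
LT 215: heading 41 -> 256
FD 15: (40.785,9.249) -> (37.156,-5.305) [heading=256, move]
Final: pos=(37.156,-5.305), heading=256, 4 segment(s) drawn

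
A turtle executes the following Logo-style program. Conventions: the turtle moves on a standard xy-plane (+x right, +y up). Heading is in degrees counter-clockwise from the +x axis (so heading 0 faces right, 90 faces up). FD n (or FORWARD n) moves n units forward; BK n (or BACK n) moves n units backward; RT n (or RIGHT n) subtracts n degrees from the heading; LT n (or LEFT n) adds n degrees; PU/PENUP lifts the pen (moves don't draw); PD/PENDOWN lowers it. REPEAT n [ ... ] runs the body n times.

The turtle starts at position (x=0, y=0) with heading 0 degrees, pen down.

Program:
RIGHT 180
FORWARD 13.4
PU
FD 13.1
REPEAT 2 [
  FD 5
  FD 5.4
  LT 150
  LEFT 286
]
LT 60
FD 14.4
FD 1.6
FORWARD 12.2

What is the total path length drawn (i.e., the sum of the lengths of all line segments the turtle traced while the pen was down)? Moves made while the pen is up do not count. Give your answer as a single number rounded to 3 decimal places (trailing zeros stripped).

Executing turtle program step by step:
Start: pos=(0,0), heading=0, pen down
RT 180: heading 0 -> 180
FD 13.4: (0,0) -> (-13.4,0) [heading=180, draw]
PU: pen up
FD 13.1: (-13.4,0) -> (-26.5,0) [heading=180, move]
REPEAT 2 [
  -- iteration 1/2 --
  FD 5: (-26.5,0) -> (-31.5,0) [heading=180, move]
  FD 5.4: (-31.5,0) -> (-36.9,0) [heading=180, move]
  LT 150: heading 180 -> 330
  LT 286: heading 330 -> 256
  -- iteration 2/2 --
  FD 5: (-36.9,0) -> (-38.11,-4.851) [heading=256, move]
  FD 5.4: (-38.11,-4.851) -> (-39.416,-10.091) [heading=256, move]
  LT 150: heading 256 -> 46
  LT 286: heading 46 -> 332
]
LT 60: heading 332 -> 32
FD 14.4: (-39.416,-10.091) -> (-27.204,-2.46) [heading=32, move]
FD 1.6: (-27.204,-2.46) -> (-25.847,-1.612) [heading=32, move]
FD 12.2: (-25.847,-1.612) -> (-15.501,4.853) [heading=32, move]
Final: pos=(-15.501,4.853), heading=32, 1 segment(s) drawn

Segment lengths:
  seg 1: (0,0) -> (-13.4,0), length = 13.4
Total = 13.4

Answer: 13.4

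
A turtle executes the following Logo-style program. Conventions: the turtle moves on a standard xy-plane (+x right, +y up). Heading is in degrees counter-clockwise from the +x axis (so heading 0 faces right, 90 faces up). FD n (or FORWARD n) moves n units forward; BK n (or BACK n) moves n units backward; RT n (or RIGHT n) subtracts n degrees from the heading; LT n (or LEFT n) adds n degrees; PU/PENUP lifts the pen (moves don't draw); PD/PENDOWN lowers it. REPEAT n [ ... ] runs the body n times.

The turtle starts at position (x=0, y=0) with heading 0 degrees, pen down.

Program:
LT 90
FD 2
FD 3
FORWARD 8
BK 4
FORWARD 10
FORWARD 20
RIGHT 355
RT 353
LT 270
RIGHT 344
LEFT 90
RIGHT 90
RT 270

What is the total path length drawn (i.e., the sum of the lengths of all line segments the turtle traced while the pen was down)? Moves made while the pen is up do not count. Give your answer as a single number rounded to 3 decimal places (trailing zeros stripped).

Executing turtle program step by step:
Start: pos=(0,0), heading=0, pen down
LT 90: heading 0 -> 90
FD 2: (0,0) -> (0,2) [heading=90, draw]
FD 3: (0,2) -> (0,5) [heading=90, draw]
FD 8: (0,5) -> (0,13) [heading=90, draw]
BK 4: (0,13) -> (0,9) [heading=90, draw]
FD 10: (0,9) -> (0,19) [heading=90, draw]
FD 20: (0,19) -> (0,39) [heading=90, draw]
RT 355: heading 90 -> 95
RT 353: heading 95 -> 102
LT 270: heading 102 -> 12
RT 344: heading 12 -> 28
LT 90: heading 28 -> 118
RT 90: heading 118 -> 28
RT 270: heading 28 -> 118
Final: pos=(0,39), heading=118, 6 segment(s) drawn

Segment lengths:
  seg 1: (0,0) -> (0,2), length = 2
  seg 2: (0,2) -> (0,5), length = 3
  seg 3: (0,5) -> (0,13), length = 8
  seg 4: (0,13) -> (0,9), length = 4
  seg 5: (0,9) -> (0,19), length = 10
  seg 6: (0,19) -> (0,39), length = 20
Total = 47

Answer: 47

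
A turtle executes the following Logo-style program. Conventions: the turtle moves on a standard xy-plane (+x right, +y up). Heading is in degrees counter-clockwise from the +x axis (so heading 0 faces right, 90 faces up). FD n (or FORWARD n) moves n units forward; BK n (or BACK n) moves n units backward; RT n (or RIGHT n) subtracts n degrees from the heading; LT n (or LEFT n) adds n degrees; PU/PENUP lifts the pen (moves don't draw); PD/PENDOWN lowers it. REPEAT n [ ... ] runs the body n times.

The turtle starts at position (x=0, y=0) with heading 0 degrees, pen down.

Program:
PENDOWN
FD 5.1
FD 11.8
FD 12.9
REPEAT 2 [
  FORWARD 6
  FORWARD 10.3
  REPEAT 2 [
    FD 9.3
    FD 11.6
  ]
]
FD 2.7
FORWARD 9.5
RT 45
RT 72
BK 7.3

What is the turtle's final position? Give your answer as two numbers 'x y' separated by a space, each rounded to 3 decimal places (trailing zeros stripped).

Executing turtle program step by step:
Start: pos=(0,0), heading=0, pen down
PD: pen down
FD 5.1: (0,0) -> (5.1,0) [heading=0, draw]
FD 11.8: (5.1,0) -> (16.9,0) [heading=0, draw]
FD 12.9: (16.9,0) -> (29.8,0) [heading=0, draw]
REPEAT 2 [
  -- iteration 1/2 --
  FD 6: (29.8,0) -> (35.8,0) [heading=0, draw]
  FD 10.3: (35.8,0) -> (46.1,0) [heading=0, draw]
  REPEAT 2 [
    -- iteration 1/2 --
    FD 9.3: (46.1,0) -> (55.4,0) [heading=0, draw]
    FD 11.6: (55.4,0) -> (67,0) [heading=0, draw]
    -- iteration 2/2 --
    FD 9.3: (67,0) -> (76.3,0) [heading=0, draw]
    FD 11.6: (76.3,0) -> (87.9,0) [heading=0, draw]
  ]
  -- iteration 2/2 --
  FD 6: (87.9,0) -> (93.9,0) [heading=0, draw]
  FD 10.3: (93.9,0) -> (104.2,0) [heading=0, draw]
  REPEAT 2 [
    -- iteration 1/2 --
    FD 9.3: (104.2,0) -> (113.5,0) [heading=0, draw]
    FD 11.6: (113.5,0) -> (125.1,0) [heading=0, draw]
    -- iteration 2/2 --
    FD 9.3: (125.1,0) -> (134.4,0) [heading=0, draw]
    FD 11.6: (134.4,0) -> (146,0) [heading=0, draw]
  ]
]
FD 2.7: (146,0) -> (148.7,0) [heading=0, draw]
FD 9.5: (148.7,0) -> (158.2,0) [heading=0, draw]
RT 45: heading 0 -> 315
RT 72: heading 315 -> 243
BK 7.3: (158.2,0) -> (161.514,6.504) [heading=243, draw]
Final: pos=(161.514,6.504), heading=243, 18 segment(s) drawn

Answer: 161.514 6.504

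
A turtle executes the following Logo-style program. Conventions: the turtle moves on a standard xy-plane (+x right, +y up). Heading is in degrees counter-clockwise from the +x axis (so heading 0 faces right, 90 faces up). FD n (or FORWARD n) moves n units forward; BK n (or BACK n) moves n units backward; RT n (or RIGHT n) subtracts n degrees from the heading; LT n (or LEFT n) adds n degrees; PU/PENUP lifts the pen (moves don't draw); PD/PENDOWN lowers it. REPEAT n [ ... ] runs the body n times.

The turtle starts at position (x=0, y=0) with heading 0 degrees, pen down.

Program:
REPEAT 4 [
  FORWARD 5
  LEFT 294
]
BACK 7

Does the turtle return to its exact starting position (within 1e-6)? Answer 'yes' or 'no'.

Answer: no

Derivation:
Executing turtle program step by step:
Start: pos=(0,0), heading=0, pen down
REPEAT 4 [
  -- iteration 1/4 --
  FD 5: (0,0) -> (5,0) [heading=0, draw]
  LT 294: heading 0 -> 294
  -- iteration 2/4 --
  FD 5: (5,0) -> (7.034,-4.568) [heading=294, draw]
  LT 294: heading 294 -> 228
  -- iteration 3/4 --
  FD 5: (7.034,-4.568) -> (3.688,-8.283) [heading=228, draw]
  LT 294: heading 228 -> 162
  -- iteration 4/4 --
  FD 5: (3.688,-8.283) -> (-1.067,-6.738) [heading=162, draw]
  LT 294: heading 162 -> 96
]
BK 7: (-1.067,-6.738) -> (-0.336,-13.7) [heading=96, draw]
Final: pos=(-0.336,-13.7), heading=96, 5 segment(s) drawn

Start position: (0, 0)
Final position: (-0.336, -13.7)
Distance = 13.704; >= 1e-6 -> NOT closed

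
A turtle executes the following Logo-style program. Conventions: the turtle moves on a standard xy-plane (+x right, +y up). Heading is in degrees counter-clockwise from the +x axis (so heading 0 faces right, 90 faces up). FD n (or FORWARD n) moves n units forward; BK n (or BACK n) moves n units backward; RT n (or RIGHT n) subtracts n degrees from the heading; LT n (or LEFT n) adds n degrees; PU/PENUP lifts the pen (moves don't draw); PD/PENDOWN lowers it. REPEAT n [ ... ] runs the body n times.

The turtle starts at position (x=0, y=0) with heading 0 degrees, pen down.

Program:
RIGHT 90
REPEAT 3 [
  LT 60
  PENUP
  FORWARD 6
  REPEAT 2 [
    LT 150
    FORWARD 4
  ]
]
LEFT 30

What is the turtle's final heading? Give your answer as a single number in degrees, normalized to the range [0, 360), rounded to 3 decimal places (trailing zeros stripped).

Executing turtle program step by step:
Start: pos=(0,0), heading=0, pen down
RT 90: heading 0 -> 270
REPEAT 3 [
  -- iteration 1/3 --
  LT 60: heading 270 -> 330
  PU: pen up
  FD 6: (0,0) -> (5.196,-3) [heading=330, move]
  REPEAT 2 [
    -- iteration 1/2 --
    LT 150: heading 330 -> 120
    FD 4: (5.196,-3) -> (3.196,0.464) [heading=120, move]
    -- iteration 2/2 --
    LT 150: heading 120 -> 270
    FD 4: (3.196,0.464) -> (3.196,-3.536) [heading=270, move]
  ]
  -- iteration 2/3 --
  LT 60: heading 270 -> 330
  PU: pen up
  FD 6: (3.196,-3.536) -> (8.392,-6.536) [heading=330, move]
  REPEAT 2 [
    -- iteration 1/2 --
    LT 150: heading 330 -> 120
    FD 4: (8.392,-6.536) -> (6.392,-3.072) [heading=120, move]
    -- iteration 2/2 --
    LT 150: heading 120 -> 270
    FD 4: (6.392,-3.072) -> (6.392,-7.072) [heading=270, move]
  ]
  -- iteration 3/3 --
  LT 60: heading 270 -> 330
  PU: pen up
  FD 6: (6.392,-7.072) -> (11.588,-10.072) [heading=330, move]
  REPEAT 2 [
    -- iteration 1/2 --
    LT 150: heading 330 -> 120
    FD 4: (11.588,-10.072) -> (9.588,-6.608) [heading=120, move]
    -- iteration 2/2 --
    LT 150: heading 120 -> 270
    FD 4: (9.588,-6.608) -> (9.588,-10.608) [heading=270, move]
  ]
]
LT 30: heading 270 -> 300
Final: pos=(9.588,-10.608), heading=300, 0 segment(s) drawn

Answer: 300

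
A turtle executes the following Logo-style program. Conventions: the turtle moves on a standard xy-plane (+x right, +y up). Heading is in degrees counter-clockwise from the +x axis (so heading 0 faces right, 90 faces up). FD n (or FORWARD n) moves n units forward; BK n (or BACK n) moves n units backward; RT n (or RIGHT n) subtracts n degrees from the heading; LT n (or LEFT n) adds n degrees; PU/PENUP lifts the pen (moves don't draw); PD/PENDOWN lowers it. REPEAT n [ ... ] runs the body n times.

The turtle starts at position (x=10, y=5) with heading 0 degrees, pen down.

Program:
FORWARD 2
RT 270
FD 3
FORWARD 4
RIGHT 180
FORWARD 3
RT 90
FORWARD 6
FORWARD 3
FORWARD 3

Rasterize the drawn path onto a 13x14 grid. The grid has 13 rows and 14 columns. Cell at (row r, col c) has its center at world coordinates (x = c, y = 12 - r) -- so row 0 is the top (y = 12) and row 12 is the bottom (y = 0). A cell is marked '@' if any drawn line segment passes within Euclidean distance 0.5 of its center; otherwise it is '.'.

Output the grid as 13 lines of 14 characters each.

Segment 0: (10,5) -> (12,5)
Segment 1: (12,5) -> (12,8)
Segment 2: (12,8) -> (12,12)
Segment 3: (12,12) -> (12,9)
Segment 4: (12,9) -> (6,9)
Segment 5: (6,9) -> (3,9)
Segment 6: (3,9) -> (0,9)

Answer: ............@.
............@.
............@.
@@@@@@@@@@@@@.
............@.
............@.
............@.
..........@@@.
..............
..............
..............
..............
..............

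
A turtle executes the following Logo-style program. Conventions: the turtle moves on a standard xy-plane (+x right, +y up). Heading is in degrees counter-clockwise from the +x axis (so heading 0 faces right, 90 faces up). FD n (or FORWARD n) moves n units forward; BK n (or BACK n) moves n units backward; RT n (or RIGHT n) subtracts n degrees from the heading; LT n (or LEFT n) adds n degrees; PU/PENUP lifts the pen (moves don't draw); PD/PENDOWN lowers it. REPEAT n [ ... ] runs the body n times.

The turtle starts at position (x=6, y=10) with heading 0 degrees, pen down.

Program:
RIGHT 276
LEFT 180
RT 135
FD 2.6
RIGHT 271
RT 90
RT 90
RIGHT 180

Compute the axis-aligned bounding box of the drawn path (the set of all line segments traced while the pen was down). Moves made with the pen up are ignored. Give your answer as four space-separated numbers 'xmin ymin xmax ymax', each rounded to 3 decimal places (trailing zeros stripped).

Executing turtle program step by step:
Start: pos=(6,10), heading=0, pen down
RT 276: heading 0 -> 84
LT 180: heading 84 -> 264
RT 135: heading 264 -> 129
FD 2.6: (6,10) -> (4.364,12.021) [heading=129, draw]
RT 271: heading 129 -> 218
RT 90: heading 218 -> 128
RT 90: heading 128 -> 38
RT 180: heading 38 -> 218
Final: pos=(4.364,12.021), heading=218, 1 segment(s) drawn

Segment endpoints: x in {4.364, 6}, y in {10, 12.021}
xmin=4.364, ymin=10, xmax=6, ymax=12.021

Answer: 4.364 10 6 12.021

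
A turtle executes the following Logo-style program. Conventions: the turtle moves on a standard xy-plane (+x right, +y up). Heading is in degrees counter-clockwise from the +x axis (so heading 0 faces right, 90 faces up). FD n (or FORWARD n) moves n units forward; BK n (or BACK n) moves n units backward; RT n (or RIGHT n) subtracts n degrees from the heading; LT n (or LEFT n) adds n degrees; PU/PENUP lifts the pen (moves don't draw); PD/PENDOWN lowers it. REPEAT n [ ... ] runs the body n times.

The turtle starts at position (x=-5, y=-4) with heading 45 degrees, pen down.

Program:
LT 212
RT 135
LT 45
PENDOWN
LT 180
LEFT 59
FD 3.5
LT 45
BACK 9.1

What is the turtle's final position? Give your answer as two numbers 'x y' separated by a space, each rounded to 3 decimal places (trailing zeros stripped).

Answer: -2.41 -10.581

Derivation:
Executing turtle program step by step:
Start: pos=(-5,-4), heading=45, pen down
LT 212: heading 45 -> 257
RT 135: heading 257 -> 122
LT 45: heading 122 -> 167
PD: pen down
LT 180: heading 167 -> 347
LT 59: heading 347 -> 46
FD 3.5: (-5,-4) -> (-2.569,-1.482) [heading=46, draw]
LT 45: heading 46 -> 91
BK 9.1: (-2.569,-1.482) -> (-2.41,-10.581) [heading=91, draw]
Final: pos=(-2.41,-10.581), heading=91, 2 segment(s) drawn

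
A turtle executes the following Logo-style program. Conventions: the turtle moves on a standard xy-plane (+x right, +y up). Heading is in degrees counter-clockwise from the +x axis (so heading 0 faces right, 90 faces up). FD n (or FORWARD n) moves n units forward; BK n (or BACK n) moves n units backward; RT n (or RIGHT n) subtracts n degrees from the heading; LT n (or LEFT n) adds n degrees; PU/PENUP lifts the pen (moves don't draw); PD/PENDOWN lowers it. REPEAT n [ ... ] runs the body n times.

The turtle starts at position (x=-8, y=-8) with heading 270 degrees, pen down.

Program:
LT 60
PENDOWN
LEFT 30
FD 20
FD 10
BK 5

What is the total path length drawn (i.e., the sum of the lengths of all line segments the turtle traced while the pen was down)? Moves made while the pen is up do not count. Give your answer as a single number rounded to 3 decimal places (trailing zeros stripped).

Executing turtle program step by step:
Start: pos=(-8,-8), heading=270, pen down
LT 60: heading 270 -> 330
PD: pen down
LT 30: heading 330 -> 0
FD 20: (-8,-8) -> (12,-8) [heading=0, draw]
FD 10: (12,-8) -> (22,-8) [heading=0, draw]
BK 5: (22,-8) -> (17,-8) [heading=0, draw]
Final: pos=(17,-8), heading=0, 3 segment(s) drawn

Segment lengths:
  seg 1: (-8,-8) -> (12,-8), length = 20
  seg 2: (12,-8) -> (22,-8), length = 10
  seg 3: (22,-8) -> (17,-8), length = 5
Total = 35

Answer: 35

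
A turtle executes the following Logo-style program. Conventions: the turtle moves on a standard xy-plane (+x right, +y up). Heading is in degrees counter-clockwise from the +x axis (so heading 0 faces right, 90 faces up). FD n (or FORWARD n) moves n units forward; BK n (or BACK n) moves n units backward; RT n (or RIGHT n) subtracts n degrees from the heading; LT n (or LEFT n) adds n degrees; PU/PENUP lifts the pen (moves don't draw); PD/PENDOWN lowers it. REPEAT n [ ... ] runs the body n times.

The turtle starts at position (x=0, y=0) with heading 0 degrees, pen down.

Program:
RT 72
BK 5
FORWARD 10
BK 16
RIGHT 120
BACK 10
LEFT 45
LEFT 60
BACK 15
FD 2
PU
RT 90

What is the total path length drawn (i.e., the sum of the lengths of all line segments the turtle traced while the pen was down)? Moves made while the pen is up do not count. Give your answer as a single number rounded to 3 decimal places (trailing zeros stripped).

Answer: 58

Derivation:
Executing turtle program step by step:
Start: pos=(0,0), heading=0, pen down
RT 72: heading 0 -> 288
BK 5: (0,0) -> (-1.545,4.755) [heading=288, draw]
FD 10: (-1.545,4.755) -> (1.545,-4.755) [heading=288, draw]
BK 16: (1.545,-4.755) -> (-3.399,10.462) [heading=288, draw]
RT 120: heading 288 -> 168
BK 10: (-3.399,10.462) -> (6.382,8.383) [heading=168, draw]
LT 45: heading 168 -> 213
LT 60: heading 213 -> 273
BK 15: (6.382,8.383) -> (5.597,23.362) [heading=273, draw]
FD 2: (5.597,23.362) -> (5.702,21.365) [heading=273, draw]
PU: pen up
RT 90: heading 273 -> 183
Final: pos=(5.702,21.365), heading=183, 6 segment(s) drawn

Segment lengths:
  seg 1: (0,0) -> (-1.545,4.755), length = 5
  seg 2: (-1.545,4.755) -> (1.545,-4.755), length = 10
  seg 3: (1.545,-4.755) -> (-3.399,10.462), length = 16
  seg 4: (-3.399,10.462) -> (6.382,8.383), length = 10
  seg 5: (6.382,8.383) -> (5.597,23.362), length = 15
  seg 6: (5.597,23.362) -> (5.702,21.365), length = 2
Total = 58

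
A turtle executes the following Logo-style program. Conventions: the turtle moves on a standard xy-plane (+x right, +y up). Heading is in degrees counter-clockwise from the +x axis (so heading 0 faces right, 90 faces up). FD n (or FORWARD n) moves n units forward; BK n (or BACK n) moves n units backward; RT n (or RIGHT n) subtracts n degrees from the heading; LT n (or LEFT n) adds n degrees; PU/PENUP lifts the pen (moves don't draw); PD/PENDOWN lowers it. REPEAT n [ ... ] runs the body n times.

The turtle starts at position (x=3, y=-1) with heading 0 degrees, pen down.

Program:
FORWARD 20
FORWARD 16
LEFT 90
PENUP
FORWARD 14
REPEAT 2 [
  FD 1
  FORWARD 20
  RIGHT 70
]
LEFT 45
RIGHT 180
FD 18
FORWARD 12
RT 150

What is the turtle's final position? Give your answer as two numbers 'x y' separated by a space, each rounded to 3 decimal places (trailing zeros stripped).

Answer: 28.848 43.797

Derivation:
Executing turtle program step by step:
Start: pos=(3,-1), heading=0, pen down
FD 20: (3,-1) -> (23,-1) [heading=0, draw]
FD 16: (23,-1) -> (39,-1) [heading=0, draw]
LT 90: heading 0 -> 90
PU: pen up
FD 14: (39,-1) -> (39,13) [heading=90, move]
REPEAT 2 [
  -- iteration 1/2 --
  FD 1: (39,13) -> (39,14) [heading=90, move]
  FD 20: (39,14) -> (39,34) [heading=90, move]
  RT 70: heading 90 -> 20
  -- iteration 2/2 --
  FD 1: (39,34) -> (39.94,34.342) [heading=20, move]
  FD 20: (39.94,34.342) -> (58.734,41.182) [heading=20, move]
  RT 70: heading 20 -> 310
]
LT 45: heading 310 -> 355
RT 180: heading 355 -> 175
FD 18: (58.734,41.182) -> (40.802,42.751) [heading=175, move]
FD 12: (40.802,42.751) -> (28.848,43.797) [heading=175, move]
RT 150: heading 175 -> 25
Final: pos=(28.848,43.797), heading=25, 2 segment(s) drawn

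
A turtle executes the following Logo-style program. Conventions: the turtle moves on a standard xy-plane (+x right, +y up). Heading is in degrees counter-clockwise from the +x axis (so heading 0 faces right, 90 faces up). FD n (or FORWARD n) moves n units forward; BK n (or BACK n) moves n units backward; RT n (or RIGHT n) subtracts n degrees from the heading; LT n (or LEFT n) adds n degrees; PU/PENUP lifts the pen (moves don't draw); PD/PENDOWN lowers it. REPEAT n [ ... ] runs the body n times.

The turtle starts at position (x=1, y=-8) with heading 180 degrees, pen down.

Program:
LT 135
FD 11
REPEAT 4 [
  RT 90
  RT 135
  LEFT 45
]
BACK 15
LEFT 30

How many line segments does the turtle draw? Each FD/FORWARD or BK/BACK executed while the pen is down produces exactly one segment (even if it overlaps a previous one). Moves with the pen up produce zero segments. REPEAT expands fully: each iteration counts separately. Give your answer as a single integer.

Executing turtle program step by step:
Start: pos=(1,-8), heading=180, pen down
LT 135: heading 180 -> 315
FD 11: (1,-8) -> (8.778,-15.778) [heading=315, draw]
REPEAT 4 [
  -- iteration 1/4 --
  RT 90: heading 315 -> 225
  RT 135: heading 225 -> 90
  LT 45: heading 90 -> 135
  -- iteration 2/4 --
  RT 90: heading 135 -> 45
  RT 135: heading 45 -> 270
  LT 45: heading 270 -> 315
  -- iteration 3/4 --
  RT 90: heading 315 -> 225
  RT 135: heading 225 -> 90
  LT 45: heading 90 -> 135
  -- iteration 4/4 --
  RT 90: heading 135 -> 45
  RT 135: heading 45 -> 270
  LT 45: heading 270 -> 315
]
BK 15: (8.778,-15.778) -> (-1.828,-5.172) [heading=315, draw]
LT 30: heading 315 -> 345
Final: pos=(-1.828,-5.172), heading=345, 2 segment(s) drawn
Segments drawn: 2

Answer: 2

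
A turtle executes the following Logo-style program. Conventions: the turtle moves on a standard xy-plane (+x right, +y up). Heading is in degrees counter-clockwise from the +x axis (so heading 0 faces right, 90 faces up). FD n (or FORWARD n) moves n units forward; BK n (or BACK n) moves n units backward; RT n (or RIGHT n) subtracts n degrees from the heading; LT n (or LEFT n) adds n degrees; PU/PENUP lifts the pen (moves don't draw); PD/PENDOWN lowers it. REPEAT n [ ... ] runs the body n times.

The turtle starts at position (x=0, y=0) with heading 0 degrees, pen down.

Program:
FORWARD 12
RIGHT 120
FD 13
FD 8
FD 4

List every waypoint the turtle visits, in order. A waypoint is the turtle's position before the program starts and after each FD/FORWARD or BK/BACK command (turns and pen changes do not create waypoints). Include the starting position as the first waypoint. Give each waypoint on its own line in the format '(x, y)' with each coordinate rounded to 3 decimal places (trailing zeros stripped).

Answer: (0, 0)
(12, 0)
(5.5, -11.258)
(1.5, -18.187)
(-0.5, -21.651)

Derivation:
Executing turtle program step by step:
Start: pos=(0,0), heading=0, pen down
FD 12: (0,0) -> (12,0) [heading=0, draw]
RT 120: heading 0 -> 240
FD 13: (12,0) -> (5.5,-11.258) [heading=240, draw]
FD 8: (5.5,-11.258) -> (1.5,-18.187) [heading=240, draw]
FD 4: (1.5,-18.187) -> (-0.5,-21.651) [heading=240, draw]
Final: pos=(-0.5,-21.651), heading=240, 4 segment(s) drawn
Waypoints (5 total):
(0, 0)
(12, 0)
(5.5, -11.258)
(1.5, -18.187)
(-0.5, -21.651)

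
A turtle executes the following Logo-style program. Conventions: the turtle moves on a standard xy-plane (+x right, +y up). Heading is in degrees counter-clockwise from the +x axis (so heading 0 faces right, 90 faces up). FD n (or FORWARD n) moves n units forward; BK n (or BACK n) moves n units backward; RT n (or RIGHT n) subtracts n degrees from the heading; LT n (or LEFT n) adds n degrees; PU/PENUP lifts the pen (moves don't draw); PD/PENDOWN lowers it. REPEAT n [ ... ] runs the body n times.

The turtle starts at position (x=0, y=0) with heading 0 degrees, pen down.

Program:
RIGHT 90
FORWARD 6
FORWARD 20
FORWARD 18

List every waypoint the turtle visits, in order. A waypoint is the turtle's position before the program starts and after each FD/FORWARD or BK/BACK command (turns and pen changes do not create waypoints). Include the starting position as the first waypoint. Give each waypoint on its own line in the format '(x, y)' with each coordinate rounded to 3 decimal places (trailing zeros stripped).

Executing turtle program step by step:
Start: pos=(0,0), heading=0, pen down
RT 90: heading 0 -> 270
FD 6: (0,0) -> (0,-6) [heading=270, draw]
FD 20: (0,-6) -> (0,-26) [heading=270, draw]
FD 18: (0,-26) -> (0,-44) [heading=270, draw]
Final: pos=(0,-44), heading=270, 3 segment(s) drawn
Waypoints (4 total):
(0, 0)
(0, -6)
(0, -26)
(0, -44)

Answer: (0, 0)
(0, -6)
(0, -26)
(0, -44)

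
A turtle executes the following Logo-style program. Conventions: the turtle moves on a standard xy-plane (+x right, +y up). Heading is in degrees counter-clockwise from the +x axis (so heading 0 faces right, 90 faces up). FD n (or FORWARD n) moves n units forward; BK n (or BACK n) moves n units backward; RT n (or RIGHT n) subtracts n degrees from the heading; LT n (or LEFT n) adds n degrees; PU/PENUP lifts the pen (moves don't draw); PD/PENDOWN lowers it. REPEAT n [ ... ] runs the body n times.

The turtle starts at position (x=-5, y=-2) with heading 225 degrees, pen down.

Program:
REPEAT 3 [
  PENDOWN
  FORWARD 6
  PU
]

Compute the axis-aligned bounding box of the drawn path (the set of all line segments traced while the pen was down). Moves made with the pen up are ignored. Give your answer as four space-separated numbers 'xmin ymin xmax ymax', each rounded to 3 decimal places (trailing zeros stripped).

Executing turtle program step by step:
Start: pos=(-5,-2), heading=225, pen down
REPEAT 3 [
  -- iteration 1/3 --
  PD: pen down
  FD 6: (-5,-2) -> (-9.243,-6.243) [heading=225, draw]
  PU: pen up
  -- iteration 2/3 --
  PD: pen down
  FD 6: (-9.243,-6.243) -> (-13.485,-10.485) [heading=225, draw]
  PU: pen up
  -- iteration 3/3 --
  PD: pen down
  FD 6: (-13.485,-10.485) -> (-17.728,-14.728) [heading=225, draw]
  PU: pen up
]
Final: pos=(-17.728,-14.728), heading=225, 3 segment(s) drawn

Segment endpoints: x in {-17.728, -13.485, -9.243, -5}, y in {-14.728, -10.485, -6.243, -2}
xmin=-17.728, ymin=-14.728, xmax=-5, ymax=-2

Answer: -17.728 -14.728 -5 -2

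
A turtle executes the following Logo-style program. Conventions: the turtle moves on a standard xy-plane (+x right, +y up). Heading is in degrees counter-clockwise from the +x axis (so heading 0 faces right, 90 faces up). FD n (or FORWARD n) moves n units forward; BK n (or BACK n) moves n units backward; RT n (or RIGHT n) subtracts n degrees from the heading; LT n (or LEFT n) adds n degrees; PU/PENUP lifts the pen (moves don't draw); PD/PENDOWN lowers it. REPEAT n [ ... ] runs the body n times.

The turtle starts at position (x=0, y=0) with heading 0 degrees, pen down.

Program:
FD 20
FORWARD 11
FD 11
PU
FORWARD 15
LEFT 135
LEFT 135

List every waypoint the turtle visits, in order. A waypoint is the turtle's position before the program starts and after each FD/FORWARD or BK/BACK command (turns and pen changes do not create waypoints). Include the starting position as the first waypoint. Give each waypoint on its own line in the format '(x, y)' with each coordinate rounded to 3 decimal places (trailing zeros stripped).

Executing turtle program step by step:
Start: pos=(0,0), heading=0, pen down
FD 20: (0,0) -> (20,0) [heading=0, draw]
FD 11: (20,0) -> (31,0) [heading=0, draw]
FD 11: (31,0) -> (42,0) [heading=0, draw]
PU: pen up
FD 15: (42,0) -> (57,0) [heading=0, move]
LT 135: heading 0 -> 135
LT 135: heading 135 -> 270
Final: pos=(57,0), heading=270, 3 segment(s) drawn
Waypoints (5 total):
(0, 0)
(20, 0)
(31, 0)
(42, 0)
(57, 0)

Answer: (0, 0)
(20, 0)
(31, 0)
(42, 0)
(57, 0)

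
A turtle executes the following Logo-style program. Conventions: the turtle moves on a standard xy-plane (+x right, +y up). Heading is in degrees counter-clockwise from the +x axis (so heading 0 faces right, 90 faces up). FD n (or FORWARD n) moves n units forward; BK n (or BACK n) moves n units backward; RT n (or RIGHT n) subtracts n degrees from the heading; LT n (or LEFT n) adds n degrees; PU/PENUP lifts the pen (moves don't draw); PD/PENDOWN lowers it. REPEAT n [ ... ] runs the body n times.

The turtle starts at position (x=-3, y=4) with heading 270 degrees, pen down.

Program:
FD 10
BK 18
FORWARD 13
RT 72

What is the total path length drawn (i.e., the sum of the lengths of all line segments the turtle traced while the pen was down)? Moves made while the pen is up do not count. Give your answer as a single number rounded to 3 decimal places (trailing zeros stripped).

Executing turtle program step by step:
Start: pos=(-3,4), heading=270, pen down
FD 10: (-3,4) -> (-3,-6) [heading=270, draw]
BK 18: (-3,-6) -> (-3,12) [heading=270, draw]
FD 13: (-3,12) -> (-3,-1) [heading=270, draw]
RT 72: heading 270 -> 198
Final: pos=(-3,-1), heading=198, 3 segment(s) drawn

Segment lengths:
  seg 1: (-3,4) -> (-3,-6), length = 10
  seg 2: (-3,-6) -> (-3,12), length = 18
  seg 3: (-3,12) -> (-3,-1), length = 13
Total = 41

Answer: 41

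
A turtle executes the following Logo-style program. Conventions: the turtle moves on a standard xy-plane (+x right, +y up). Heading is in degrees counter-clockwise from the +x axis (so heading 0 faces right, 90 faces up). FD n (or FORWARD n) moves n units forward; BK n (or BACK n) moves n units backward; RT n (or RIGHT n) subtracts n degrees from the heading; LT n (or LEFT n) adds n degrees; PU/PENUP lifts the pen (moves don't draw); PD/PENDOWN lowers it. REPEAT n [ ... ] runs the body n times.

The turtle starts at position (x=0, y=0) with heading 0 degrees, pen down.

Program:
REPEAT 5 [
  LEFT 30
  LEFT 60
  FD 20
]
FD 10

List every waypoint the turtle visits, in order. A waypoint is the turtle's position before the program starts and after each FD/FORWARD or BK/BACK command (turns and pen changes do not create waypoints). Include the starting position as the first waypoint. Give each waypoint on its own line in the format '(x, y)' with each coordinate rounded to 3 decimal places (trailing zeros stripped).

Executing turtle program step by step:
Start: pos=(0,0), heading=0, pen down
REPEAT 5 [
  -- iteration 1/5 --
  LT 30: heading 0 -> 30
  LT 60: heading 30 -> 90
  FD 20: (0,0) -> (0,20) [heading=90, draw]
  -- iteration 2/5 --
  LT 30: heading 90 -> 120
  LT 60: heading 120 -> 180
  FD 20: (0,20) -> (-20,20) [heading=180, draw]
  -- iteration 3/5 --
  LT 30: heading 180 -> 210
  LT 60: heading 210 -> 270
  FD 20: (-20,20) -> (-20,0) [heading=270, draw]
  -- iteration 4/5 --
  LT 30: heading 270 -> 300
  LT 60: heading 300 -> 0
  FD 20: (-20,0) -> (0,0) [heading=0, draw]
  -- iteration 5/5 --
  LT 30: heading 0 -> 30
  LT 60: heading 30 -> 90
  FD 20: (0,0) -> (0,20) [heading=90, draw]
]
FD 10: (0,20) -> (0,30) [heading=90, draw]
Final: pos=(0,30), heading=90, 6 segment(s) drawn
Waypoints (7 total):
(0, 0)
(0, 20)
(-20, 20)
(-20, 0)
(0, 0)
(0, 20)
(0, 30)

Answer: (0, 0)
(0, 20)
(-20, 20)
(-20, 0)
(0, 0)
(0, 20)
(0, 30)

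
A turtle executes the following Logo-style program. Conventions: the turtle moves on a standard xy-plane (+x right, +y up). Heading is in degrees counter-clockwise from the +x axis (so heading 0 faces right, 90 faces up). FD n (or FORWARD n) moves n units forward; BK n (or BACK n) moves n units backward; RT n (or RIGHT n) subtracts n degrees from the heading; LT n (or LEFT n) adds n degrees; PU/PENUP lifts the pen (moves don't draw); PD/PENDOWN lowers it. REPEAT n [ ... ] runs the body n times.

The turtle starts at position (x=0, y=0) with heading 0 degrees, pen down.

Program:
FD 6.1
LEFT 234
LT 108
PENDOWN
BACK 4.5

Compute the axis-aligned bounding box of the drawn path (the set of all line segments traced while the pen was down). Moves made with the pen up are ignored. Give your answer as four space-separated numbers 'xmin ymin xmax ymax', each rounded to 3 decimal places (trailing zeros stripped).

Answer: 0 0 6.1 1.391

Derivation:
Executing turtle program step by step:
Start: pos=(0,0), heading=0, pen down
FD 6.1: (0,0) -> (6.1,0) [heading=0, draw]
LT 234: heading 0 -> 234
LT 108: heading 234 -> 342
PD: pen down
BK 4.5: (6.1,0) -> (1.82,1.391) [heading=342, draw]
Final: pos=(1.82,1.391), heading=342, 2 segment(s) drawn

Segment endpoints: x in {0, 1.82, 6.1}, y in {0, 1.391}
xmin=0, ymin=0, xmax=6.1, ymax=1.391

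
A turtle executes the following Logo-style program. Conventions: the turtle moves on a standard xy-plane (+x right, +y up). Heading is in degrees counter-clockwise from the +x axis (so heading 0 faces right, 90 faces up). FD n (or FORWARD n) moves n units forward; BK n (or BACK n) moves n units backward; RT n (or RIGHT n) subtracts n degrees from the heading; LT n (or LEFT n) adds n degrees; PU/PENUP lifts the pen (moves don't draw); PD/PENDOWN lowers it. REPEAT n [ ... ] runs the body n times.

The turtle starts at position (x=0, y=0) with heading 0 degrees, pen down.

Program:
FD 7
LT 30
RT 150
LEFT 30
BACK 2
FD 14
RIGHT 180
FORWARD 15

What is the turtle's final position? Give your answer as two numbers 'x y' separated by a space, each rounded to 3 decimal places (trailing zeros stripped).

Executing turtle program step by step:
Start: pos=(0,0), heading=0, pen down
FD 7: (0,0) -> (7,0) [heading=0, draw]
LT 30: heading 0 -> 30
RT 150: heading 30 -> 240
LT 30: heading 240 -> 270
BK 2: (7,0) -> (7,2) [heading=270, draw]
FD 14: (7,2) -> (7,-12) [heading=270, draw]
RT 180: heading 270 -> 90
FD 15: (7,-12) -> (7,3) [heading=90, draw]
Final: pos=(7,3), heading=90, 4 segment(s) drawn

Answer: 7 3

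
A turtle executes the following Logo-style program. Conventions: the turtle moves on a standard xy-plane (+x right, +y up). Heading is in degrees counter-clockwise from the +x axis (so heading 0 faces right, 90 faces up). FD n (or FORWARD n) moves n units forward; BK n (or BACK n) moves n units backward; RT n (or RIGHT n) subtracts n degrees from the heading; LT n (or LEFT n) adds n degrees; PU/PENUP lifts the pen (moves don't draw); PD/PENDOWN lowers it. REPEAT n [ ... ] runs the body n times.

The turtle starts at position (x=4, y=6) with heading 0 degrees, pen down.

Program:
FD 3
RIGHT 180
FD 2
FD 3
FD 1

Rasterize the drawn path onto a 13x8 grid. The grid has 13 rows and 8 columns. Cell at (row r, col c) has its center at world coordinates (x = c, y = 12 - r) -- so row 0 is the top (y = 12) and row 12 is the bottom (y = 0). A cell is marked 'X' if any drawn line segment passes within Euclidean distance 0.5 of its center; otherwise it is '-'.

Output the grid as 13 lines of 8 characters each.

Answer: --------
--------
--------
--------
--------
--------
-XXXXXXX
--------
--------
--------
--------
--------
--------

Derivation:
Segment 0: (4,6) -> (7,6)
Segment 1: (7,6) -> (5,6)
Segment 2: (5,6) -> (2,6)
Segment 3: (2,6) -> (1,6)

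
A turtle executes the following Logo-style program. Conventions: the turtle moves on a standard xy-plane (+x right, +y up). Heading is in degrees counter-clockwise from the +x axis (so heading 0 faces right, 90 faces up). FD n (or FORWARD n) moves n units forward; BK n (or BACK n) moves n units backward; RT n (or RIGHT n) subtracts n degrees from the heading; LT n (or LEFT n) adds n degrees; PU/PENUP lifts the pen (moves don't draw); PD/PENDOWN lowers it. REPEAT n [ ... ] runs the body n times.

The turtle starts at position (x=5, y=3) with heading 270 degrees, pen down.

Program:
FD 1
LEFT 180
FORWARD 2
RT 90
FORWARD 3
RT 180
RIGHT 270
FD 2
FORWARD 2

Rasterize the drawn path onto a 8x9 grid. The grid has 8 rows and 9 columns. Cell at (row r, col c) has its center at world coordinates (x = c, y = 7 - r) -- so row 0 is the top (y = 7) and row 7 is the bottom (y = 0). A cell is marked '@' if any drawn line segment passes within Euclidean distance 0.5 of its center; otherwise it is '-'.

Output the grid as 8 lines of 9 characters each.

Answer: ---------
---------
---------
-----@@@@
-----@--@
-----@--@
--------@
--------@

Derivation:
Segment 0: (5,3) -> (5,2)
Segment 1: (5,2) -> (5,4)
Segment 2: (5,4) -> (8,4)
Segment 3: (8,4) -> (8,2)
Segment 4: (8,2) -> (8,-0)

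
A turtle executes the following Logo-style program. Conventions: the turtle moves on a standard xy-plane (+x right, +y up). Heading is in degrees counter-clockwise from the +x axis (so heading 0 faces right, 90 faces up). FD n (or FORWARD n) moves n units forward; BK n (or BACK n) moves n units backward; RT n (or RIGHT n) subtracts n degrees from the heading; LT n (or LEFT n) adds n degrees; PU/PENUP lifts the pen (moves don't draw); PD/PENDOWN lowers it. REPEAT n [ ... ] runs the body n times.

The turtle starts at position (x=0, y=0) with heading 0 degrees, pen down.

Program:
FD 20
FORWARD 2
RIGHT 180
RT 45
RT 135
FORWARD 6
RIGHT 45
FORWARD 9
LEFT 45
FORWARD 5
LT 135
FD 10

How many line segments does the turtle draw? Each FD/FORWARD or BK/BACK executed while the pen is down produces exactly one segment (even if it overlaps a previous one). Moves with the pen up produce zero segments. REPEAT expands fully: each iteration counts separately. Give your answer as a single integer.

Answer: 6

Derivation:
Executing turtle program step by step:
Start: pos=(0,0), heading=0, pen down
FD 20: (0,0) -> (20,0) [heading=0, draw]
FD 2: (20,0) -> (22,0) [heading=0, draw]
RT 180: heading 0 -> 180
RT 45: heading 180 -> 135
RT 135: heading 135 -> 0
FD 6: (22,0) -> (28,0) [heading=0, draw]
RT 45: heading 0 -> 315
FD 9: (28,0) -> (34.364,-6.364) [heading=315, draw]
LT 45: heading 315 -> 0
FD 5: (34.364,-6.364) -> (39.364,-6.364) [heading=0, draw]
LT 135: heading 0 -> 135
FD 10: (39.364,-6.364) -> (32.293,0.707) [heading=135, draw]
Final: pos=(32.293,0.707), heading=135, 6 segment(s) drawn
Segments drawn: 6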